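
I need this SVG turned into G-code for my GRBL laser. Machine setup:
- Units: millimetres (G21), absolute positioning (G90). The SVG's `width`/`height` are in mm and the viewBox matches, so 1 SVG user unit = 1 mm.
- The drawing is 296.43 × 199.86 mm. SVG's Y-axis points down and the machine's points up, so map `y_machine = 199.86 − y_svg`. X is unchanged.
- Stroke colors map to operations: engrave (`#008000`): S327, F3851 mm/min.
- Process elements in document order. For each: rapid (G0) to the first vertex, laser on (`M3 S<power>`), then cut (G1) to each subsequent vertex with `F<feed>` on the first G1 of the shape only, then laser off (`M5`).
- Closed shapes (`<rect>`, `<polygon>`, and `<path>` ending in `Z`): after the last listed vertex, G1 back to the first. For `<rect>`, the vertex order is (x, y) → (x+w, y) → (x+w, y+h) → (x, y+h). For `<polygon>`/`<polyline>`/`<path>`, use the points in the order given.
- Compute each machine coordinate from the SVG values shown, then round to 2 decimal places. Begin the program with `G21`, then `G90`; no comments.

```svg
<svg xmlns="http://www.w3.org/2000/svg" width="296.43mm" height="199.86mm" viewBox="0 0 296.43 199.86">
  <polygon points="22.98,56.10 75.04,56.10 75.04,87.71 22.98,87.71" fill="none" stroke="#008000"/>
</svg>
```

G21
G90
G0 X22.98 Y143.76
M3 S327
G1 X75.04 Y143.76 F3851
G1 X75.04 Y112.15
G1 X22.98 Y112.15
G1 X22.98 Y143.76
M5

viewBox `0 0 296.43 199.86` with mm width/height → 1 unit = 1 mm. Flip: y_m = 199.86 − y_svg.

**Shape 1** — `<polygon>` rectangle, stroke `#008000` → engrave (S327, F3851). Machine vertices: (22.98,143.76) → (75.04,143.76) → (75.04,112.15) → (22.98,112.15) → (22.98,143.76). Closed: final G1 returns to the first vertex.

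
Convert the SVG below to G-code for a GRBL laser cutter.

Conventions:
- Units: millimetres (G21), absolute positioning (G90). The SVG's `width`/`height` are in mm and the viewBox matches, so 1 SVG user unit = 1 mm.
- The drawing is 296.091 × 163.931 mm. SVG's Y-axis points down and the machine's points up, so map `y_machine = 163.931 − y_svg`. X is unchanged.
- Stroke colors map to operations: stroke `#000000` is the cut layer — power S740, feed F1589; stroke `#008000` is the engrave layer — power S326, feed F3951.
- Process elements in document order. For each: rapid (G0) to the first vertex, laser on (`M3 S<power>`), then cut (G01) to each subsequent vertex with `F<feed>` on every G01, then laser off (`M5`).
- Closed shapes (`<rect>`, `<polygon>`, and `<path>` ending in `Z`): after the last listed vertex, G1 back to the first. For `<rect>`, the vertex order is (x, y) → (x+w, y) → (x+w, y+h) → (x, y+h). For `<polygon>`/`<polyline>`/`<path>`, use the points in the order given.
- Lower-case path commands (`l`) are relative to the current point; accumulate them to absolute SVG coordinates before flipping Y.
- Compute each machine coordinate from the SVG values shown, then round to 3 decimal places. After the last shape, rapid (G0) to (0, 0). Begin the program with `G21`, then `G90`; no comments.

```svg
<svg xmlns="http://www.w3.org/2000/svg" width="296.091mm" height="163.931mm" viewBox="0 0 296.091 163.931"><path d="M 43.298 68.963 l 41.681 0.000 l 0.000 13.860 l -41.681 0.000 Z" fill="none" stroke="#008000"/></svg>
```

viewBox `0 0 296.091 163.931` with mm width/height → 1 unit = 1 mm. Flip: y_m = 163.931 − y_svg.

**Shape 1** — `<path>` rectangle, stroke `#008000` → engrave (S326, F3951). Machine vertices: (43.298,94.968) → (84.979,94.968) → (84.979,81.108) → (43.298,81.108) → (43.298,94.968). Closed: final G1 returns to the first vertex.

G21
G90
G0 X43.298 Y94.968
M3 S326
G01 X84.979 Y94.968 F3951
G01 X84.979 Y81.108 F3951
G01 X43.298 Y81.108 F3951
G01 X43.298 Y94.968 F3951
M5
G0 X0.000 Y0.000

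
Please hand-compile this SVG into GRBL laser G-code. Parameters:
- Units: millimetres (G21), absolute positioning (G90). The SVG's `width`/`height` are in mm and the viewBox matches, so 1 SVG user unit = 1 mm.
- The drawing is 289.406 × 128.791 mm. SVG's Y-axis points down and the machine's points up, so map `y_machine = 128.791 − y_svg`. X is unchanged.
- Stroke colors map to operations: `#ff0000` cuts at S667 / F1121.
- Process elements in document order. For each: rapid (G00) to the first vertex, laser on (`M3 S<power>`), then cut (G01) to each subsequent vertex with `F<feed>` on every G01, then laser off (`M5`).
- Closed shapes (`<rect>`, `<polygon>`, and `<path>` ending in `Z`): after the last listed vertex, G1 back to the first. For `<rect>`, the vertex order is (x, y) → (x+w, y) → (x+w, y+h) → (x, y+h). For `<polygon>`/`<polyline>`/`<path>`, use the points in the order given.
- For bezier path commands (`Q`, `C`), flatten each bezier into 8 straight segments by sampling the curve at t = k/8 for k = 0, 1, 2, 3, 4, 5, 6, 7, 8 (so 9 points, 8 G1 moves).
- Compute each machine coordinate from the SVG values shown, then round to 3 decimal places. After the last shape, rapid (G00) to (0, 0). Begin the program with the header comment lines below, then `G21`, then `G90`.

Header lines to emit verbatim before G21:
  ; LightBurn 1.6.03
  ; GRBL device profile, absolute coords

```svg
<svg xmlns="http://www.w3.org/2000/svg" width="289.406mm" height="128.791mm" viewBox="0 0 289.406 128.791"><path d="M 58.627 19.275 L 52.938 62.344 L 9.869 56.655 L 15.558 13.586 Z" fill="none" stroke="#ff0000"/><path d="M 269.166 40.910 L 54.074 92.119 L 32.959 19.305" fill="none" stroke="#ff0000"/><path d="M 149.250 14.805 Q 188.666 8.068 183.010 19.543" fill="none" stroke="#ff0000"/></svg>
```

Since the viewBox matches the mm dimensions, user units are millimetres directly. The only transform is the Y-flip y_m = 128.791 − y_svg.

Shape 1 is a regular polygon drawn with `<path>`. Its stroke #ff0000 means cut at S667, F1121. After flipping Y the toolpath is (58.627,109.516) → (52.938,66.447) → (9.869,72.136) → (15.558,115.205) → (58.627,109.516), returning to the start.

Shape 2 is a open polyline drawn with `<path>`. Its stroke #ff0000 means cut at S667, F1121. After flipping Y the toolpath is (269.166,87.881) → (54.074,36.672) → (32.959,109.486).

Shape 3 is a quadratic bezier drawn with `<path>`. Its stroke #ff0000 means cut at S667, F1121. After flipping Y the toolpath is (149.250,113.986) → (158.400,115.386) → (166.141,116.216) → (172.474,116.478) → (177.398,116.170) → (180.914,115.293) → (183.021,113.847) → (183.720,111.832) → (183.010,109.248).

; LightBurn 1.6.03
; GRBL device profile, absolute coords
G21
G90
G00 X58.627 Y109.516
M3 S667
G01 X52.938 Y66.447 F1121
G01 X9.869 Y72.136 F1121
G01 X15.558 Y115.205 F1121
G01 X58.627 Y109.516 F1121
M5
G00 X269.166 Y87.881
M3 S667
G01 X54.074 Y36.672 F1121
G01 X32.959 Y109.486 F1121
M5
G00 X149.250 Y113.986
M3 S667
G01 X158.400 Y115.386 F1121
G01 X166.141 Y116.216 F1121
G01 X172.474 Y116.478 F1121
G01 X177.398 Y116.170 F1121
G01 X180.914 Y115.293 F1121
G01 X183.021 Y113.847 F1121
G01 X183.720 Y111.832 F1121
G01 X183.010 Y109.248 F1121
M5
G00 X0.000 Y0.000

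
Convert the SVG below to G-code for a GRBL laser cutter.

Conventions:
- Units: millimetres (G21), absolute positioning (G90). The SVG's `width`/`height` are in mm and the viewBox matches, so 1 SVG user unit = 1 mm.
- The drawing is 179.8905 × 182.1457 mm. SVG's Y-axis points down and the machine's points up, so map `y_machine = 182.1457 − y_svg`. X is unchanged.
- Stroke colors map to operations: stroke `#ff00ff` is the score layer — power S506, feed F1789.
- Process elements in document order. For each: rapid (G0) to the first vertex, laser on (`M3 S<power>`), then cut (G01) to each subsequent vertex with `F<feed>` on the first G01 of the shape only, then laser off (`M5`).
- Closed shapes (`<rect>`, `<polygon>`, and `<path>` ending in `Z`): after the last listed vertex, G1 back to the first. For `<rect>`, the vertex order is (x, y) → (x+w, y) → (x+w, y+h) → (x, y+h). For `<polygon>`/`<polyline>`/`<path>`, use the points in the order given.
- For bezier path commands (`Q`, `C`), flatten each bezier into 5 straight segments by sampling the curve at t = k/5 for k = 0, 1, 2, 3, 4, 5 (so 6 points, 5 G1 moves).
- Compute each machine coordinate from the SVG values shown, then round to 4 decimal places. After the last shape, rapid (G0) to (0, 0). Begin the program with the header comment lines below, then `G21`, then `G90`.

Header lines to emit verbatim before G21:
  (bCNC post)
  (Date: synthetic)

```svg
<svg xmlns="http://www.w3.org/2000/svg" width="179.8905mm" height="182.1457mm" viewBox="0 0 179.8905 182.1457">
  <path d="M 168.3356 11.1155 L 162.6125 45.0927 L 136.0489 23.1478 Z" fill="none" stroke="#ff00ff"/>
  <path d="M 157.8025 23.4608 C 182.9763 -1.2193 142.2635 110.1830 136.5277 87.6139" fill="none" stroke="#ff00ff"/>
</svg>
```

(bCNC post)
(Date: synthetic)
G21
G90
G0 X168.3356 Y171.0302
M3 S506
G01 X162.6125 Y137.0530 F1789
G01 X136.0489 Y158.9979
G01 X168.3356 Y171.0302
M5
G0 X157.8025 Y158.6849
M3 S506
G01 X165.8073 Y159.3235 F1789
G01 X162.8408 Y140.2649
G01 X153.7443 Y114.4717
G01 X143.3595 Y94.9065
G01 X136.5277 Y94.5318
M5
G0 X0.0000 Y0.0000

viewBox `0 0 179.8905 182.1457` with mm width/height → 1 unit = 1 mm. Flip: y_m = 182.1457 − y_svg.

**Shape 1** — `<path>` regular polygon, stroke `#ff00ff` → score (S506, F1789). Machine vertices: (168.3356,171.0302) → (162.6125,137.0530) → (136.0489,158.9979) → (168.3356,171.0302). Closed: final G1 returns to the first vertex.

**Shape 2** — `<path>` cubic bezier, stroke `#ff00ff` → score (S506, F1789). Control points (SVG): P0=(157.8025,23.4608), P1=(182.9763,-1.2193), P2=(142.2635,110.1830), P3=(136.5277,87.6139); sampled at t=k/5. Machine vertices: (157.8025,158.6849) → (165.8073,159.3235) → (162.8408,140.2649) → (153.7443,114.4717) → (143.3595,94.9065) → (136.5277,94.5318). Open path.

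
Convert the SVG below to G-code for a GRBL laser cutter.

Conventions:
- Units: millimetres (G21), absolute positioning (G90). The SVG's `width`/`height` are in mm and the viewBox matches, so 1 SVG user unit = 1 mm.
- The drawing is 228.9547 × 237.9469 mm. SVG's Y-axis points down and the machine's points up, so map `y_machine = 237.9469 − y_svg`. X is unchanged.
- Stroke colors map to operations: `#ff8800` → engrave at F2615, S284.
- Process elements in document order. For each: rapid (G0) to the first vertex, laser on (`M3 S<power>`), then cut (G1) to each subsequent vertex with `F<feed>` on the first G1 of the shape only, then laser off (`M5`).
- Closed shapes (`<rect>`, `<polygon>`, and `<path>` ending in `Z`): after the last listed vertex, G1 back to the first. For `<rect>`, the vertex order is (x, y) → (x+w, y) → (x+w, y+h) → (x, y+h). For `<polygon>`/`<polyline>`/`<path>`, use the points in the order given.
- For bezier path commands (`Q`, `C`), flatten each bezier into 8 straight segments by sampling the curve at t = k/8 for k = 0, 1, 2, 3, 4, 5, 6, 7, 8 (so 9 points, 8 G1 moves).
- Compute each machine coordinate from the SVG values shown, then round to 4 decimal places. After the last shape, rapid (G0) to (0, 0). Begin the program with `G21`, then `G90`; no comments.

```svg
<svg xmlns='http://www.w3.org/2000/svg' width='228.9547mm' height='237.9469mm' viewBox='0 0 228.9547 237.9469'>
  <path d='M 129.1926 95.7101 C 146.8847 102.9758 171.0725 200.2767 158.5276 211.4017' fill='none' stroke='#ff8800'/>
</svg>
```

1 u = 1 mm; y_m = 237.9469 − y.

[1] `<path>` cubic bezier, #ff8800→engrave S284 F2615: (129.1926,142.2368) → (136.0472,135.6359) → (143.0042,122.6592) → (149.5570,105.3717) → (155.1990,85.8382) → (159.4236,66.1239) → (161.7243,48.2936) → (161.5945,34.4124) → (158.5276,26.5452)

G21
G90
G0 X129.1926 Y142.2368
M3 S284
G1 X136.0472 Y135.6359 F2615
G1 X143.0042 Y122.6592
G1 X149.5570 Y105.3717
G1 X155.1990 Y85.8382
G1 X159.4236 Y66.1239
G1 X161.7243 Y48.2936
G1 X161.5945 Y34.4124
G1 X158.5276 Y26.5452
M5
G0 X0.0000 Y0.0000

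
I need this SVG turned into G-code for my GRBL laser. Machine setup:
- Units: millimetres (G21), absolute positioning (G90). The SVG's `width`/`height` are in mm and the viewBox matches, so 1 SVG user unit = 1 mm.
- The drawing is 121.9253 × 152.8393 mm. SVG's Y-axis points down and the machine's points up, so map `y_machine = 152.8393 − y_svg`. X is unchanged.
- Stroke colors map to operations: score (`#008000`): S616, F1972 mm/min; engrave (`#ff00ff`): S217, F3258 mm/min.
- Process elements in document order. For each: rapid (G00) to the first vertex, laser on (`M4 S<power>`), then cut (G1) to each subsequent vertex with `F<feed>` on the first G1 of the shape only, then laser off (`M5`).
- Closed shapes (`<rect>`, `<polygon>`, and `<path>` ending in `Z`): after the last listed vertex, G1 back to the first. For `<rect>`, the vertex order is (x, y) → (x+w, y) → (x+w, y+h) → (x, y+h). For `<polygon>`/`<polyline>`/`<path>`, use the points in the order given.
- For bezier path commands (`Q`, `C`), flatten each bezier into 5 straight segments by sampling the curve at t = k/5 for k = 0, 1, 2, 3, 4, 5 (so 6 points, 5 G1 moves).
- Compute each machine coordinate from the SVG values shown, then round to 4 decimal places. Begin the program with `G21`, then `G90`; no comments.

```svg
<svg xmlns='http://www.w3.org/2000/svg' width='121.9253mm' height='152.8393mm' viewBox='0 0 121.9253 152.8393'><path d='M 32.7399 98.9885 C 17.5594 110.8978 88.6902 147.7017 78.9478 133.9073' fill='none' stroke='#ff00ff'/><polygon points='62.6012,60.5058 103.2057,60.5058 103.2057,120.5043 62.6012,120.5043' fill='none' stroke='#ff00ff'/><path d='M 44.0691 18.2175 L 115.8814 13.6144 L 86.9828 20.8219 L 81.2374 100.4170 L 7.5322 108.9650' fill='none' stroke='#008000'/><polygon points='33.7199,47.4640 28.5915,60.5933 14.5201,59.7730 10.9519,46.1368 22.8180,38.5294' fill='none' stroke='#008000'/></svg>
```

1 u = 1 mm; y_m = 152.8393 − y.

[1] `<path>` cubic bezier, #ff00ff→engrave S217 F3258: (32.7399,53.8508) → (32.6515,44.3218) → (45.2529,32.4418) → (62.5194,21.8344) → (76.4259,16.1232) → (78.9478,18.9320)

[2] `<polygon>` rectangle, #ff00ff→engrave S217 F3258: (62.6012,92.3335) → (103.2057,92.3335) → (103.2057,32.3350) → (62.6012,32.3350) → (62.6012,92.3335) (closed)

[3] `<path>` open polyline, #008000→score S616 F1972: (44.0691,134.6218) → (115.8814,139.2249) → (86.9828,132.0174) → (81.2374,52.4223) → (7.5322,43.8743)

[4] `<polygon>` regular polygon, #008000→score S616 F1972: (33.7199,105.3753) → (28.5915,92.2460) → (14.5201,93.0663) → (10.9519,106.7025) → (22.8180,114.3099) → (33.7199,105.3753) (closed)

G21
G90
G00 X32.7399 Y53.8508
M4 S217
G1 X32.6515 Y44.3218 F3258
G1 X45.2529 Y32.4418
G1 X62.5194 Y21.8344
G1 X76.4259 Y16.1232
G1 X78.9478 Y18.9320
M5
G00 X62.6012 Y92.3335
M4 S217
G1 X103.2057 Y92.3335 F3258
G1 X103.2057 Y32.3350
G1 X62.6012 Y32.3350
G1 X62.6012 Y92.3335
M5
G00 X44.0691 Y134.6218
M4 S616
G1 X115.8814 Y139.2249 F1972
G1 X86.9828 Y132.0174
G1 X81.2374 Y52.4223
G1 X7.5322 Y43.8743
M5
G00 X33.7199 Y105.3753
M4 S616
G1 X28.5915 Y92.2460 F1972
G1 X14.5201 Y93.0663
G1 X10.9519 Y106.7025
G1 X22.8180 Y114.3099
G1 X33.7199 Y105.3753
M5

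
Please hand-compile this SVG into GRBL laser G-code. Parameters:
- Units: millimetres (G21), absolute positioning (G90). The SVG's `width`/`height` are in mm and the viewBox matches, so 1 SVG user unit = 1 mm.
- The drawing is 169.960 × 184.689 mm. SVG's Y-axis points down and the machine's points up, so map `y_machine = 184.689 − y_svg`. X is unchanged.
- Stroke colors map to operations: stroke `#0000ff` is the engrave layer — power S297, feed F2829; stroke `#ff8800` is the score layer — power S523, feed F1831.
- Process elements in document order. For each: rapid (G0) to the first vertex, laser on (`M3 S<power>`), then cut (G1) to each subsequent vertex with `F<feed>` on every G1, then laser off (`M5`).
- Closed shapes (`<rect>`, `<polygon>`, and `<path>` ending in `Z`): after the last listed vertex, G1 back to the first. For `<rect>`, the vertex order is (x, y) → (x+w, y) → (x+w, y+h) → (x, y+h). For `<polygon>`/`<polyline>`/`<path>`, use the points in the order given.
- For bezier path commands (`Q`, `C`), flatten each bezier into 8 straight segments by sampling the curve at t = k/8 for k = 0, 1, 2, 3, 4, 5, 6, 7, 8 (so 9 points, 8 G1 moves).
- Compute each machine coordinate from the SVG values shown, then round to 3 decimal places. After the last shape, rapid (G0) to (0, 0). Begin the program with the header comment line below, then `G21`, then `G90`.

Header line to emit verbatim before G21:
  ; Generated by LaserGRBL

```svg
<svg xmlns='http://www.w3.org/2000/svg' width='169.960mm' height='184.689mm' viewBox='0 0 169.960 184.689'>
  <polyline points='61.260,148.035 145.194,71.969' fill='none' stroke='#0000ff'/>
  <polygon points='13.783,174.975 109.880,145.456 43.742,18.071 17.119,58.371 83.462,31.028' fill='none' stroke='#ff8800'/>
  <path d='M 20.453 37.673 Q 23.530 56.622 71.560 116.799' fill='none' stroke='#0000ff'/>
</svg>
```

; Generated by LaserGRBL
G21
G90
G0 X61.260 Y36.654
M3 S297
G1 X145.194 Y112.720 F2829
M5
G0 X13.783 Y9.714
M3 S523
G1 X109.880 Y39.233 F1831
G1 X43.742 Y166.618 F1831
G1 X17.119 Y126.318 F1831
G1 X83.462 Y153.661 F1831
G1 X13.783 Y9.714 F1831
M5
G0 X20.453 Y147.016
M3 S297
G1 X21.925 Y141.635 F2829
G1 X24.801 Y134.965 F2829
G1 X29.082 Y127.007 F2829
G1 X34.768 Y117.760 F2829
G1 X41.859 Y107.225 F2829
G1 X50.355 Y95.402 F2829
G1 X60.255 Y82.290 F2829
G1 X71.560 Y67.890 F2829
M5
G0 X0.000 Y0.000

1 u = 1 mm; y_m = 184.689 − y.

[1] `<polyline>` line segment, #0000ff→engrave S297 F2829: (61.260,36.654) → (145.194,112.720)

[2] `<polygon>` closed polygon, #ff8800→score S523 F1831: (13.783,9.714) → (109.880,39.233) → (43.742,166.618) → (17.119,126.318) → (83.462,153.661) → (13.783,9.714) (closed)

[3] `<path>` quadratic bezier, #0000ff→engrave S297 F2829: (20.453,147.016) → (21.925,141.635) → (24.801,134.965) → (29.082,127.007) → (34.768,117.760) → (41.859,107.225) → (50.355,95.402) → (60.255,82.290) → (71.560,67.890)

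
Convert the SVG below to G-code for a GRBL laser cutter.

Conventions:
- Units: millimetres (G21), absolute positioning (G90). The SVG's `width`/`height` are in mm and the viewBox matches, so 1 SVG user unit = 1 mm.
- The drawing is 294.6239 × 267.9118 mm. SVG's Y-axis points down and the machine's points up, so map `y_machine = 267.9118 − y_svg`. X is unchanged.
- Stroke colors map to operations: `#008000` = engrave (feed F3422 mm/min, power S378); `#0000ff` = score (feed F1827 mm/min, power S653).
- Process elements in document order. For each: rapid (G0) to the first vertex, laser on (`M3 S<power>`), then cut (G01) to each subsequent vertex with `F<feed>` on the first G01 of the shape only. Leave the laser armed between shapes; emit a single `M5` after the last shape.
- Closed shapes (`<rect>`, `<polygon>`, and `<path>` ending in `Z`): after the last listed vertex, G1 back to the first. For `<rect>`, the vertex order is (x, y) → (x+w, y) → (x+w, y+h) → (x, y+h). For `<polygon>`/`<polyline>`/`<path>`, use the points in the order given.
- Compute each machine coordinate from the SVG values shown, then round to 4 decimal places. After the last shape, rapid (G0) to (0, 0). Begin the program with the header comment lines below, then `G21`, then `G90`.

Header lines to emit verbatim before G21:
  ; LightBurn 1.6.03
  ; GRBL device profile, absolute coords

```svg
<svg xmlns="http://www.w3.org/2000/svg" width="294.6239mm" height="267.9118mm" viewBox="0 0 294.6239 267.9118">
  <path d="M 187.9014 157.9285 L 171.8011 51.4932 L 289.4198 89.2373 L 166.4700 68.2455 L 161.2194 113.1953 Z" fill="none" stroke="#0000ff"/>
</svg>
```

; LightBurn 1.6.03
; GRBL device profile, absolute coords
G21
G90
G0 X187.9014 Y109.9833
M3 S653
G01 X171.8011 Y216.4186 F1827
G01 X289.4198 Y178.6745
G01 X166.4700 Y199.6663
G01 X161.2194 Y154.7165
G01 X187.9014 Y109.9833
M5
G0 X0.0000 Y0.0000

1 u = 1 mm; y_m = 267.9118 − y.

[1] `<path>` closed polygon, #0000ff→score S653 F1827: (187.9014,109.9833) → (171.8011,216.4186) → (289.4198,178.6745) → (166.4700,199.6663) → (161.2194,154.7165) → (187.9014,109.9833) (closed)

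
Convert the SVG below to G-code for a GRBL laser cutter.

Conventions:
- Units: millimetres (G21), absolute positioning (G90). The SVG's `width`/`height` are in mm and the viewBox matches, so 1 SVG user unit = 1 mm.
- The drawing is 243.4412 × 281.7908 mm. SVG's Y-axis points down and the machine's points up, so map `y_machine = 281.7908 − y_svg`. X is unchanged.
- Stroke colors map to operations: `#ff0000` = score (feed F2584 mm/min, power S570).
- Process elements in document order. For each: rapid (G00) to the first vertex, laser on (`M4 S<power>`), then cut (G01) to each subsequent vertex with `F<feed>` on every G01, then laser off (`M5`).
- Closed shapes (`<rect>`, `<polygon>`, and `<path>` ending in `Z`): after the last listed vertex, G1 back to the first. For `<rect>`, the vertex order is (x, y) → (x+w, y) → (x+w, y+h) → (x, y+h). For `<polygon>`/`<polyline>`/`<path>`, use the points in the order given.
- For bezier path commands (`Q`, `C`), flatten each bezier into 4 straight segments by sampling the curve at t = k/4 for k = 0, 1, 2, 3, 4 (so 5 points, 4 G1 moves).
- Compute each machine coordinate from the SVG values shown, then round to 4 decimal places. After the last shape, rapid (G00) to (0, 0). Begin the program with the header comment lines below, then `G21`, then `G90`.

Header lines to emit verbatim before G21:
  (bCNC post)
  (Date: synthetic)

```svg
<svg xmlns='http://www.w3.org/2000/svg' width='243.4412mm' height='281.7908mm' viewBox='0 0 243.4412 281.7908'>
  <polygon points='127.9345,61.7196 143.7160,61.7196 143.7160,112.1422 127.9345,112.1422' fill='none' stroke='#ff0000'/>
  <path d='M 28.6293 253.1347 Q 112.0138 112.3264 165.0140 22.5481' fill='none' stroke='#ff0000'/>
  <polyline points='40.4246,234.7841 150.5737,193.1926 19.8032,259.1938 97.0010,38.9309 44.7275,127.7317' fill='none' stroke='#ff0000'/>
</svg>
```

viewBox `0 0 243.4412 281.7908` with mm width/height → 1 unit = 1 mm. Flip: y_m = 281.7908 − y_svg.

**Shape 1** — `<polygon>` rectangle, stroke `#ff0000` → score (S570, F2584). Machine vertices: (127.9345,220.0712) → (143.7160,220.0712) → (143.7160,169.6486) → (127.9345,169.6486) → (127.9345,220.0712). Closed: final G1 returns to the first vertex.

**Shape 2** — `<path>` quadratic bezier, stroke `#ff0000` → score (S570, F2584). Control points (SVG): P0=(28.6293,253.1347), P1=(112.0138,112.3264), P2=(165.0140,22.5481); sampled at t=k/4. Machine vertices: (28.6293,28.6561) → (68.4225,95.8709) → (104.4177,156.7069) → (136.6149,211.1642) → (165.0140,259.2427). Open path.

**Shape 3** — `<polyline>` open polyline, stroke `#ff0000` → score (S570, F2584). Machine vertices: (40.4246,47.0067) → (150.5737,88.5982) → (19.8032,22.5970) → (97.0010,242.8599) → (44.7275,154.0591). Open path.

(bCNC post)
(Date: synthetic)
G21
G90
G00 X127.9345 Y220.0712
M4 S570
G01 X143.7160 Y220.0712 F2584
G01 X143.7160 Y169.6486 F2584
G01 X127.9345 Y169.6486 F2584
G01 X127.9345 Y220.0712 F2584
M5
G00 X28.6293 Y28.6561
M4 S570
G01 X68.4225 Y95.8709 F2584
G01 X104.4177 Y156.7069 F2584
G01 X136.6149 Y211.1642 F2584
G01 X165.0140 Y259.2427 F2584
M5
G00 X40.4246 Y47.0067
M4 S570
G01 X150.5737 Y88.5982 F2584
G01 X19.8032 Y22.5970 F2584
G01 X97.0010 Y242.8599 F2584
G01 X44.7275 Y154.0591 F2584
M5
G00 X0.0000 Y0.0000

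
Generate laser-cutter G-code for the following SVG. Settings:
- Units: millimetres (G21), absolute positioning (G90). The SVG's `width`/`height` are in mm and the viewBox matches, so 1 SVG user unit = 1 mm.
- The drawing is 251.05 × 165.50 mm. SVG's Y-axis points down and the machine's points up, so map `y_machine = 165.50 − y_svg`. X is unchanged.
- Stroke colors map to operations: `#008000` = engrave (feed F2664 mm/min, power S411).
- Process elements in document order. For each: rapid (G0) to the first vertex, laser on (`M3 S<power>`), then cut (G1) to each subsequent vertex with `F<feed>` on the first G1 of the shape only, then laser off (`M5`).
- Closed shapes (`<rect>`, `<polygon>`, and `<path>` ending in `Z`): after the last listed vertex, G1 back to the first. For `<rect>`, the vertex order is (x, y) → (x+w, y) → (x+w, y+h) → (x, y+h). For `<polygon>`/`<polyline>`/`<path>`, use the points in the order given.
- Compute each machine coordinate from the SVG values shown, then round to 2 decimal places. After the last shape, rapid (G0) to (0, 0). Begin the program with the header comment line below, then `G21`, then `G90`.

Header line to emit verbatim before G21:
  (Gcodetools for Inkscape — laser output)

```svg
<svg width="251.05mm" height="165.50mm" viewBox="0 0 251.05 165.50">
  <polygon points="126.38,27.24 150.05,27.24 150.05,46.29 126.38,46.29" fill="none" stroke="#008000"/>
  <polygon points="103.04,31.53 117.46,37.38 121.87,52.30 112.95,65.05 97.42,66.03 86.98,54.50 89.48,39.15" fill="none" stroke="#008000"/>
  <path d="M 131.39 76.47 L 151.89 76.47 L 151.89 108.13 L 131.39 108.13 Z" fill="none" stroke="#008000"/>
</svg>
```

(Gcodetools for Inkscape — laser output)
G21
G90
G0 X126.38 Y138.26
M3 S411
G1 X150.05 Y138.26 F2664
G1 X150.05 Y119.21
G1 X126.38 Y119.21
G1 X126.38 Y138.26
M5
G0 X103.04 Y133.97
M3 S411
G1 X117.46 Y128.12 F2664
G1 X121.87 Y113.20
G1 X112.95 Y100.45
G1 X97.42 Y99.47
G1 X86.98 Y111.00
G1 X89.48 Y126.35
G1 X103.04 Y133.97
M5
G0 X131.39 Y89.03
M3 S411
G1 X151.89 Y89.03 F2664
G1 X151.89 Y57.37
G1 X131.39 Y57.37
G1 X131.39 Y89.03
M5
G0 X0.00 Y0.00

viewBox `0 0 251.05 165.50` with mm width/height → 1 unit = 1 mm. Flip: y_m = 165.50 − y_svg.

**Shape 1** — `<polygon>` rectangle, stroke `#008000` → engrave (S411, F2664). Machine vertices: (126.38,138.26) → (150.05,138.26) → (150.05,119.21) → (126.38,119.21) → (126.38,138.26). Closed: final G1 returns to the first vertex.

**Shape 2** — `<polygon>` regular polygon, stroke `#008000` → engrave (S411, F2664). Machine vertices: (103.04,133.97) → (117.46,128.12) → (121.87,113.20) → (112.95,100.45) → (97.42,99.47) → (86.98,111.00) → (89.48,126.35) → (103.04,133.97). Closed: final G1 returns to the first vertex.

**Shape 3** — `<path>` rectangle, stroke `#008000` → engrave (S411, F2664). Machine vertices: (131.39,89.03) → (151.89,89.03) → (151.89,57.37) → (131.39,57.37) → (131.39,89.03). Closed: final G1 returns to the first vertex.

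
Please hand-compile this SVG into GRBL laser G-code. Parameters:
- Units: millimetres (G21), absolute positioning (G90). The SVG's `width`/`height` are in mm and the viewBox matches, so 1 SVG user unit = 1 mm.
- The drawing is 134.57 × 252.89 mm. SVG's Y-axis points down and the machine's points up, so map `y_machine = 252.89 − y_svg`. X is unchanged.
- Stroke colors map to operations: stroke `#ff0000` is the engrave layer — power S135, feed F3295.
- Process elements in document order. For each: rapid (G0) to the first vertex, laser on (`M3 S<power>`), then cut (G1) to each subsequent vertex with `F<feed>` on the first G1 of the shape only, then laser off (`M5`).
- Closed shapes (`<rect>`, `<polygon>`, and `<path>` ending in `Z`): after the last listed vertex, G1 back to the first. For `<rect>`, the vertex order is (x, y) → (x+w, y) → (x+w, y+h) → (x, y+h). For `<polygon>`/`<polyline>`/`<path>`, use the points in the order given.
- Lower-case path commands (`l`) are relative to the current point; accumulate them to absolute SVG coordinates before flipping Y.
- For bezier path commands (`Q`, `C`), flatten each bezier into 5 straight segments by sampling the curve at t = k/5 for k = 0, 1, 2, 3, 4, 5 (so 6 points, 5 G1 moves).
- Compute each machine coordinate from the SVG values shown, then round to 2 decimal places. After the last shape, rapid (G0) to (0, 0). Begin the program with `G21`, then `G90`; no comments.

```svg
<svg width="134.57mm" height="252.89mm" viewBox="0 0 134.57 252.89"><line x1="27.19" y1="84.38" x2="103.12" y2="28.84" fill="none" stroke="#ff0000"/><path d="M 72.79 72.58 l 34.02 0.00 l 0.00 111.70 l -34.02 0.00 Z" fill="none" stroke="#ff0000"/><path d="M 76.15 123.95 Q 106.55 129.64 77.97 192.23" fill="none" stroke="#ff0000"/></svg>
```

Since the viewBox matches the mm dimensions, user units are millimetres directly. The only transform is the Y-flip y_m = 252.89 − y_svg.

Shape 1 is a line segment drawn with `<line>`. Its stroke #ff0000 means engrave at S135, F3295. After flipping Y the toolpath is (27.19,168.51) → (103.12,224.05).

Shape 2 is a rectangle drawn with `<path>`. Its stroke #ff0000 means engrave at S135, F3295. After flipping Y the toolpath is (72.79,180.31) → (106.81,180.31) → (106.81,68.61) → (72.79,68.61) → (72.79,180.31), returning to the start.

Shape 3 is a quadratic bezier drawn with `<path>`. Its stroke #ff0000 means engrave at S135, F3295. After flipping Y the toolpath is (76.15,128.94) → (85.95,124.39) → (91.03,115.28) → (91.40,101.63) → (87.04,83.42) → (77.97,60.66).

G21
G90
G0 X27.19 Y168.51
M3 S135
G1 X103.12 Y224.05 F3295
M5
G0 X72.79 Y180.31
M3 S135
G1 X106.81 Y180.31 F3295
G1 X106.81 Y68.61
G1 X72.79 Y68.61
G1 X72.79 Y180.31
M5
G0 X76.15 Y128.94
M3 S135
G1 X85.95 Y124.39 F3295
G1 X91.03 Y115.28
G1 X91.40 Y101.63
G1 X87.04 Y83.42
G1 X77.97 Y60.66
M5
G0 X0.00 Y0.00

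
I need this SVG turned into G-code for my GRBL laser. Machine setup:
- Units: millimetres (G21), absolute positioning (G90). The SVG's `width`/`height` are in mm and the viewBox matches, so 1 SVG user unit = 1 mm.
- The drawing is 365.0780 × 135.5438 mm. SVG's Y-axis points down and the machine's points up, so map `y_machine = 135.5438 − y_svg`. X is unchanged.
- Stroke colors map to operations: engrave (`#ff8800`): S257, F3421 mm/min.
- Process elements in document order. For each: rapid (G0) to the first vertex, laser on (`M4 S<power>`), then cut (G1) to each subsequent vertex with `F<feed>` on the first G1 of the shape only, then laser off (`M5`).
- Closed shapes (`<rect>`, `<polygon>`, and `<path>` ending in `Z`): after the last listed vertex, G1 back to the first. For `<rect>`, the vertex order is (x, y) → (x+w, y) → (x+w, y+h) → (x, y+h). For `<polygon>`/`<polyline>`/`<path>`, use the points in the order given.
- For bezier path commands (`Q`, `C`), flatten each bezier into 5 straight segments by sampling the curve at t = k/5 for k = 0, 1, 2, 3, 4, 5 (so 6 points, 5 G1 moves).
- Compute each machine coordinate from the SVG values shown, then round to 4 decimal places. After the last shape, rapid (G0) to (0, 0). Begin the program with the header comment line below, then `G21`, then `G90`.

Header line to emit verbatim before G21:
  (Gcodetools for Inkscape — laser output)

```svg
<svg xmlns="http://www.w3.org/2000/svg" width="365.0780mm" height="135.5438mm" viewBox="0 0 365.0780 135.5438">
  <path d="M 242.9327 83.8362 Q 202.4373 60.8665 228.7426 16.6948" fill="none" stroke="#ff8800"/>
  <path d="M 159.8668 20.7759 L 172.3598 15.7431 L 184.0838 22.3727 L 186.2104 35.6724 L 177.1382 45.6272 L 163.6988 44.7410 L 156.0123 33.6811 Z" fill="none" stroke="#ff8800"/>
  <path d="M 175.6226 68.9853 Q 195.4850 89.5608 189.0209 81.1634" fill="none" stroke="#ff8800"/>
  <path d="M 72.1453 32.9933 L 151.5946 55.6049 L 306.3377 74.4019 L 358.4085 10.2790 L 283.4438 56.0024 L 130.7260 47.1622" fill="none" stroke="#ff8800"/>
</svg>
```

Since the viewBox matches the mm dimensions, user units are millimetres directly. The only transform is the Y-flip y_m = 135.5438 − y_svg.

Shape 1 is a quadratic bezier drawn with `<path>`. Its stroke #ff8800 means engrave at S257, F3421. After flipping Y the toolpath is (242.9327,51.7076) → (229.4066,61.7436) → (221.2245,73.4757) → (218.3865,86.9040) → (220.8925,102.0284) → (228.7426,118.8490).

Shape 2 is a regular polygon drawn with `<path>`. Its stroke #ff8800 means engrave at S257, F3421. After flipping Y the toolpath is (159.8668,114.7679) → (172.3598,119.8007) → (184.0838,113.1711) → (186.2104,99.8714) → (177.1382,89.9166) → (163.6988,90.8028) → (156.0123,101.8627) → (159.8668,114.7679), returning to the start.

Shape 3 is a quadratic bezier drawn with `<path>`. Its stroke #ff8800 means engrave at S257, F3421. After flipping Y the toolpath is (175.6226,66.5585) → (182.5145,59.4872) → (187.3003,54.7338) → (189.9799,52.2981) → (190.5535,52.1804) → (189.0209,54.3804).

Shape 4 is a open polyline drawn with `<path>`. Its stroke #ff8800 means engrave at S257, F3421. After flipping Y the toolpath is (72.1453,102.5505) → (151.5946,79.9389) → (306.3377,61.1419) → (358.4085,125.2648) → (283.4438,79.5414) → (130.7260,88.3816).

(Gcodetools for Inkscape — laser output)
G21
G90
G0 X242.9327 Y51.7076
M4 S257
G1 X229.4066 Y61.7436 F3421
G1 X221.2245 Y73.4757
G1 X218.3865 Y86.9040
G1 X220.8925 Y102.0284
G1 X228.7426 Y118.8490
M5
G0 X159.8668 Y114.7679
M4 S257
G1 X172.3598 Y119.8007 F3421
G1 X184.0838 Y113.1711
G1 X186.2104 Y99.8714
G1 X177.1382 Y89.9166
G1 X163.6988 Y90.8028
G1 X156.0123 Y101.8627
G1 X159.8668 Y114.7679
M5
G0 X175.6226 Y66.5585
M4 S257
G1 X182.5145 Y59.4872 F3421
G1 X187.3003 Y54.7338
G1 X189.9799 Y52.2981
G1 X190.5535 Y52.1804
G1 X189.0209 Y54.3804
M5
G0 X72.1453 Y102.5505
M4 S257
G1 X151.5946 Y79.9389 F3421
G1 X306.3377 Y61.1419
G1 X358.4085 Y125.2648
G1 X283.4438 Y79.5414
G1 X130.7260 Y88.3816
M5
G0 X0.0000 Y0.0000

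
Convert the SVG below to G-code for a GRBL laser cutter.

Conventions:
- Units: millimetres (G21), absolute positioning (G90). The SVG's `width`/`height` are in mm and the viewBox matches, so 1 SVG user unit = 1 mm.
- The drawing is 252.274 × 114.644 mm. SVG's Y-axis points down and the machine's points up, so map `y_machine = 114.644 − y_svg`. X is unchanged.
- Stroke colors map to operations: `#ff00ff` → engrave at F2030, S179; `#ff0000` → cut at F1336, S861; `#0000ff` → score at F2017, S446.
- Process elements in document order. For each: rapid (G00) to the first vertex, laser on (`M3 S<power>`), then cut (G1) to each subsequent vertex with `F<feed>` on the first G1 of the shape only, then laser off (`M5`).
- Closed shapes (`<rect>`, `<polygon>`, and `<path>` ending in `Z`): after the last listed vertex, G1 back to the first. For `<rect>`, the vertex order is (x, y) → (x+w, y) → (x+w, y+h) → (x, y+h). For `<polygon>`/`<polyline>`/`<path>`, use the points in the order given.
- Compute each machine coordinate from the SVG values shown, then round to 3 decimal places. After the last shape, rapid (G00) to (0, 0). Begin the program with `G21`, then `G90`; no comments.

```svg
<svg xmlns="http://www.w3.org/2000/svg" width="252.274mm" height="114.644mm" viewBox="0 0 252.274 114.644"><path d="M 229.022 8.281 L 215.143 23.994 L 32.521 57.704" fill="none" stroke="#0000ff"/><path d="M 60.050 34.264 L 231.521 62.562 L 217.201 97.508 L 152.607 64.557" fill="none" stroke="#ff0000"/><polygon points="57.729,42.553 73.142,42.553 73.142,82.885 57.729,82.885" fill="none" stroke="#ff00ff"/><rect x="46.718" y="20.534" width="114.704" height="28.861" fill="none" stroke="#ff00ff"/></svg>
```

G21
G90
G00 X229.022 Y106.363
M3 S446
G1 X215.143 Y90.650 F2017
G1 X32.521 Y56.940
M5
G00 X60.050 Y80.380
M3 S861
G1 X231.521 Y52.082 F1336
G1 X217.201 Y17.136
G1 X152.607 Y50.087
M5
G00 X57.729 Y72.091
M3 S179
G1 X73.142 Y72.091 F2030
G1 X73.142 Y31.759
G1 X57.729 Y31.759
G1 X57.729 Y72.091
M5
G00 X46.718 Y94.110
M3 S179
G1 X161.422 Y94.110 F2030
G1 X161.422 Y65.249
G1 X46.718 Y65.249
G1 X46.718 Y94.110
M5
G00 X0.000 Y0.000

1 u = 1 mm; y_m = 114.644 − y.

[1] `<path>` open polyline, #0000ff→score S446 F2017: (229.022,106.363) → (215.143,90.650) → (32.521,56.940)

[2] `<path>` open polyline, #ff0000→cut S861 F1336: (60.050,80.380) → (231.521,52.082) → (217.201,17.136) → (152.607,50.087)

[3] `<polygon>` rectangle, #ff00ff→engrave S179 F2030: (57.729,72.091) → (73.142,72.091) → (73.142,31.759) → (57.729,31.759) → (57.729,72.091) (closed)

[4] `<rect>` rectangle, #ff00ff→engrave S179 F2030: (46.718,94.110) → (161.422,94.110) → (161.422,65.249) → (46.718,65.249) → (46.718,94.110) (closed)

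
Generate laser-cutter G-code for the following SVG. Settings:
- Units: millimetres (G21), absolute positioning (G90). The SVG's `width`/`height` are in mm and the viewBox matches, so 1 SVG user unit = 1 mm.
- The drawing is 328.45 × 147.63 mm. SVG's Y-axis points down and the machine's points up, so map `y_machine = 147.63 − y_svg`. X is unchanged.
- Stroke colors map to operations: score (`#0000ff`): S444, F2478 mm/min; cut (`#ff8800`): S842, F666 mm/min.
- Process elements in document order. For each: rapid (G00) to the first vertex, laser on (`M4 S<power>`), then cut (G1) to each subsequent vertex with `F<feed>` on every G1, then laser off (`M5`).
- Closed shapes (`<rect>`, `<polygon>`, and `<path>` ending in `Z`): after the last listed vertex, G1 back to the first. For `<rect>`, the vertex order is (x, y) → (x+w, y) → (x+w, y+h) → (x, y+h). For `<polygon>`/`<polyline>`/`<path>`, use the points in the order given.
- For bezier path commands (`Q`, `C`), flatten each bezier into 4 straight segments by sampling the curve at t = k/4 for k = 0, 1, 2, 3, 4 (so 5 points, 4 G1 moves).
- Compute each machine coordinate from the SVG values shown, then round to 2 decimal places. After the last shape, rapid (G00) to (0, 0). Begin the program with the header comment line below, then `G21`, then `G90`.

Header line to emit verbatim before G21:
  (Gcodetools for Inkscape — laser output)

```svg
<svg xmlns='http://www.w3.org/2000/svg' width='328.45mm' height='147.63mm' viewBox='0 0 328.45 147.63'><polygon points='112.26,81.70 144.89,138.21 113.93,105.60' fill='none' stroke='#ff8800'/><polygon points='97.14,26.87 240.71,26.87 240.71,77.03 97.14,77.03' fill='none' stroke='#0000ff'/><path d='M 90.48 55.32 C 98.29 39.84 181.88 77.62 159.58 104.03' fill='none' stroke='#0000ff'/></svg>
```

1 u = 1 mm; y_m = 147.63 − y.

[1] `<polygon>` closed polygon, #ff8800→cut S842 F666: (112.26,65.93) → (144.89,9.42) → (113.93,42.03) → (112.26,65.93) (closed)

[2] `<polygon>` rectangle, #0000ff→score S444 F2478: (97.14,120.76) → (240.71,120.76) → (240.71,70.60) → (97.14,70.60) → (97.14,120.76) (closed)

[3] `<path>` cubic bezier, #0000ff→score S444 F2478: (90.48,92.31) → (107.71,94.94) → (136.32,83.66) → (159.29,64.53) → (159.58,43.60)

(Gcodetools for Inkscape — laser output)
G21
G90
G00 X112.26 Y65.93
M4 S842
G1 X144.89 Y9.42 F666
G1 X113.93 Y42.03 F666
G1 X112.26 Y65.93 F666
M5
G00 X97.14 Y120.76
M4 S444
G1 X240.71 Y120.76 F2478
G1 X240.71 Y70.60 F2478
G1 X97.14 Y70.60 F2478
G1 X97.14 Y120.76 F2478
M5
G00 X90.48 Y92.31
M4 S444
G1 X107.71 Y94.94 F2478
G1 X136.32 Y83.66 F2478
G1 X159.29 Y64.53 F2478
G1 X159.58 Y43.60 F2478
M5
G00 X0.00 Y0.00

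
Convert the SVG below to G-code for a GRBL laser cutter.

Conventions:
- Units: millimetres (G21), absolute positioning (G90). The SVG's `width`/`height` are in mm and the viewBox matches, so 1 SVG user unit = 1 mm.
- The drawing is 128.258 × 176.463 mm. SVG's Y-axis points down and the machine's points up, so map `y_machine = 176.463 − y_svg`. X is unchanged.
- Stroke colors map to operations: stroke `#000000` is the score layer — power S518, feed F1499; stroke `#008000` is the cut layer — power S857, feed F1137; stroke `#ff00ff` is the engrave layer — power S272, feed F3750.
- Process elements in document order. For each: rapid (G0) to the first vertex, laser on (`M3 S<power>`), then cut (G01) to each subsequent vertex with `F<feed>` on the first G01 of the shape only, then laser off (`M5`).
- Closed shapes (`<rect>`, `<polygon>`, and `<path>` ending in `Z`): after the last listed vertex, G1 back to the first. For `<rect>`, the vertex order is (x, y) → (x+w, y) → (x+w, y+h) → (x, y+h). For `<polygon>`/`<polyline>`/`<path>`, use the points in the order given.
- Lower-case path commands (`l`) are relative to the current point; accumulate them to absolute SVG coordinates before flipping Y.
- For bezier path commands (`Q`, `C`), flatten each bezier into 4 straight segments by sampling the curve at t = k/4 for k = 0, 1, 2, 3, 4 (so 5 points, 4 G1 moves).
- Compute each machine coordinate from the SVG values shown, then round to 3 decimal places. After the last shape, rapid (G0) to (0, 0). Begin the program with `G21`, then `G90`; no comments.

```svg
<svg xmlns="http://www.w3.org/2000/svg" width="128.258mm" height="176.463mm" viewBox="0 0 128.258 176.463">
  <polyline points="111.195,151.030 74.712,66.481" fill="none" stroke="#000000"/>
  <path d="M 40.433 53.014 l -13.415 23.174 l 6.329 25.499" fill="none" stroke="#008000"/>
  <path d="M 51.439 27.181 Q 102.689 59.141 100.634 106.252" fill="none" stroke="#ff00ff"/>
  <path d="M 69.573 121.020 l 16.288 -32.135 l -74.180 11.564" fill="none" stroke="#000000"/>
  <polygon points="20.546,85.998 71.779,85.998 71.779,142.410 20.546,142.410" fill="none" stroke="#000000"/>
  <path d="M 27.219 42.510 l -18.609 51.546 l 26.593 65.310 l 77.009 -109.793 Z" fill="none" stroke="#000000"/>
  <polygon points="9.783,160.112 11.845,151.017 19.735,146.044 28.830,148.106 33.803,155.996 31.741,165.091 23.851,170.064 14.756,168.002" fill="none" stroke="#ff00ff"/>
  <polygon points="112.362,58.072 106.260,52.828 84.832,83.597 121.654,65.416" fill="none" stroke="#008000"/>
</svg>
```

G21
G90
G0 X111.195 Y25.433
M3 S518
G01 X74.712 Y109.982 F1499
M5
G0 X40.433 Y123.449
M3 S857
G01 X27.018 Y100.275 F1137
G01 X33.347 Y74.776
M5
G0 X51.439 Y149.282
M3 S272
G01 X73.732 Y132.355 F3750
G01 X89.363 Y113.534
G01 X98.330 Y92.820
G01 X100.634 Y70.211
M5
G0 X69.573 Y55.443
M3 S518
G01 X85.861 Y87.578 F1499
G01 X11.681 Y76.014
M5
G0 X20.546 Y90.465
M3 S518
G01 X71.779 Y90.465 F1499
G01 X71.779 Y34.053
G01 X20.546 Y34.053
G01 X20.546 Y90.465
M5
G0 X27.219 Y133.953
M3 S518
G01 X8.610 Y82.407 F1499
G01 X35.203 Y17.097
G01 X112.212 Y126.890
G01 X27.219 Y133.953
M5
G0 X9.783 Y16.351
M3 S272
G01 X11.845 Y25.446 F3750
G01 X19.735 Y30.419
G01 X28.830 Y28.357
G01 X33.803 Y20.467
G01 X31.741 Y11.372
G01 X23.851 Y6.399
G01 X14.756 Y8.461
G01 X9.783 Y16.351
M5
G0 X112.362 Y118.391
M3 S857
G01 X106.260 Y123.635 F1137
G01 X84.832 Y92.866
G01 X121.654 Y111.047
G01 X112.362 Y118.391
M5
G0 X0.000 Y0.000

Since the viewBox matches the mm dimensions, user units are millimetres directly. The only transform is the Y-flip y_m = 176.463 − y_svg.

Shape 1 is a line segment drawn with `<polyline>`. Its stroke #000000 means score at S518, F1499. After flipping Y the toolpath is (111.195,25.433) → (74.712,109.982).

Shape 2 is a open polyline drawn with `<path>`. Its stroke #008000 means cut at S857, F1137. After flipping Y the toolpath is (40.433,123.449) → (27.018,100.275) → (33.347,74.776).

Shape 3 is a quadratic bezier drawn with `<path>`. Its stroke #ff00ff means engrave at S272, F3750. After flipping Y the toolpath is (51.439,149.282) → (73.732,132.355) → (89.363,113.534) → (98.330,92.820) → (100.634,70.211).

Shape 4 is a open polyline drawn with `<path>`. Its stroke #000000 means score at S518, F1499. After flipping Y the toolpath is (69.573,55.443) → (85.861,87.578) → (11.681,76.014).

Shape 5 is a rectangle drawn with `<polygon>`. Its stroke #000000 means score at S518, F1499. After flipping Y the toolpath is (20.546,90.465) → (71.779,90.465) → (71.779,34.053) → (20.546,34.053) → (20.546,90.465), returning to the start.

Shape 6 is a closed polygon drawn with `<path>`. Its stroke #000000 means score at S518, F1499. After flipping Y the toolpath is (27.219,133.953) → (8.610,82.407) → (35.203,17.097) → (112.212,126.890) → (27.219,133.953), returning to the start.

Shape 7 is a regular polygon drawn with `<polygon>`. Its stroke #ff00ff means engrave at S272, F3750. After flipping Y the toolpath is (9.783,16.351) → (11.845,25.446) → (19.735,30.419) → (28.830,28.357) → (33.803,20.467) → (31.741,11.372) → (23.851,6.399) → (14.756,8.461) → (9.783,16.351), returning to the start.

Shape 8 is a closed polygon drawn with `<polygon>`. Its stroke #008000 means cut at S857, F1137. After flipping Y the toolpath is (112.362,118.391) → (106.260,123.635) → (84.832,92.866) → (121.654,111.047) → (112.362,118.391), returning to the start.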